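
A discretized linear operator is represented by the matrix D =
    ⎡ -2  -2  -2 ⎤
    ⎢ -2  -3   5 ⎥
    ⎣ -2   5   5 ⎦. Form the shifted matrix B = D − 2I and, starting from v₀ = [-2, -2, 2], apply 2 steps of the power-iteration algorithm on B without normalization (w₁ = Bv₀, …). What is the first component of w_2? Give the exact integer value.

B = D − 2I has rows (-4, -2, -2); (-2, -5, 5); (-2, 5, 3)
w1 = Bv₀ = ((-4)·(-2) + (-2)·(-2) + (-2)·2; (-2)·(-2) + (-5)·(-2) + 5·2; (-2)·(-2) + 5·(-2) + 3·2) = (8, 24, 0)
w2 = Bw1 = ((-4)·8 + (-2)·24 + (-2)·0; (-2)·8 + (-5)·24 + 5·0; (-2)·8 + 5·24 + 3·0) = (-80, -136, 104)
Requested component of w2: -80

-80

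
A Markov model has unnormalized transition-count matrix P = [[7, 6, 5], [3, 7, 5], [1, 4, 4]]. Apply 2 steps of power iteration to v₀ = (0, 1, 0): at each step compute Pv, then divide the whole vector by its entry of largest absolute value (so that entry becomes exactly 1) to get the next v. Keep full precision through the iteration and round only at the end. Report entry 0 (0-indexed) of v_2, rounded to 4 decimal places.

Pv0 = (6.00000, 7.00000, 4.00000); divide by 7.00000 → v1 = (0.85714, 1.00000, 0.57143)
Pv1 = (14.85714, 12.42857, 7.14286); divide by 14.85714 → v2 = (1.00000, 0.83654, 0.48077)
Requested entry of v2: 104/104 = 1.0000

1.0000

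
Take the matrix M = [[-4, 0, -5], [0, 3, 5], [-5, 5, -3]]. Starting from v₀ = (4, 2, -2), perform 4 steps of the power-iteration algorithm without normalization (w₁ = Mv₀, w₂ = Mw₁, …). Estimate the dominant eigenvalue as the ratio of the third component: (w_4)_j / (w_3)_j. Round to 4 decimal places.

w1 = Mv₀ = (-6, -4, -4)
w2 = Mw1 = (44, -32, 22)
w3 = Mw2 = (-286, 14, -446)
w4 = Mw3 = (3374, -2188, 2838)
Ratio at component: 2838 / -446 = -6.3632

-6.3632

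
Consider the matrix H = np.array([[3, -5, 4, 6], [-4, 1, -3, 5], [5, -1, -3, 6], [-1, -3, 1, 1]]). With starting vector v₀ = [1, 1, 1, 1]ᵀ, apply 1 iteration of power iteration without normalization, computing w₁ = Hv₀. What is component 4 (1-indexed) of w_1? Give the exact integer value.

-2

w1 = Hv₀ = (8, -1, 7, -2)
The requested component of w1 is -2.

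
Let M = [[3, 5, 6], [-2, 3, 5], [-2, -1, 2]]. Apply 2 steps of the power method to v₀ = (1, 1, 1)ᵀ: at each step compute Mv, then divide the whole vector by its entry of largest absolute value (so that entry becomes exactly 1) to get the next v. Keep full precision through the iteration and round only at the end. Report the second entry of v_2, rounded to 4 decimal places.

-0.2273

Mv0 = (14.00000, 6.00000, -1.00000); divide by 14.00000 → v1 = (1.00000, 0.42857, -0.07143)
Mv1 = (4.71429, -1.07143, -2.57143); divide by 4.71429 → v2 = (1.00000, -0.22727, -0.54545)
Requested entry of v2: -15/66 = -0.2273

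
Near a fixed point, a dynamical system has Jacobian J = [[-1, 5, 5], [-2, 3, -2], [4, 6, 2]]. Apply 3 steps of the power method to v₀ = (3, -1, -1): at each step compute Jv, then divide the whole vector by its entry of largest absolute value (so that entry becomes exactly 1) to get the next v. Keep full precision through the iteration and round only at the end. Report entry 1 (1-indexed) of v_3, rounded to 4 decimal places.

Jv0 = (-13.00000, -7.00000, 4.00000); divide by -13.00000 → v1 = (1.00000, 0.53846, -0.30769)
Jv1 = (0.15385, 0.23077, 6.61538); divide by 6.61538 → v2 = (0.02326, 0.03488, 1.00000)
Jv2 = (5.15116, -1.94186, 2.30233); divide by 5.15116 → v3 = (1.00000, -0.37698, 0.44695)
Requested entry of v3: -443/-443 = 1.0000

1.0000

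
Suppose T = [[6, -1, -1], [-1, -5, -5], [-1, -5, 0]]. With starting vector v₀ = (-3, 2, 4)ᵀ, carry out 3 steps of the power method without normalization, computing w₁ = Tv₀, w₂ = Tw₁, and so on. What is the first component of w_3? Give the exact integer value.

w1 = Tv₀ = (-24, -27, -7)
w2 = Tw1 = (-110, 194, 159)
w3 = Tw2 = (-1013, -1655, -860)
The requested component of w3 is -1013.

-1013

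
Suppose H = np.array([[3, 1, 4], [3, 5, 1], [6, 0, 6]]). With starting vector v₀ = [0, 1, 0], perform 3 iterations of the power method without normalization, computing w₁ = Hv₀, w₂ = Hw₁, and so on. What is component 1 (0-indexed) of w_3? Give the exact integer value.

w1 = Hv₀ = (3·0 + 1·1 + 4·0; 3·0 + 5·1 + 1·0; 6·0 + 0·1 + 6·0) = (1, 5, 0)
w2 = Hw1 = (3·1 + 1·5 + 4·0; 3·1 + 5·5 + 1·0; 6·1 + 0·5 + 6·0) = (8, 28, 6)
w3 = Hw2 = (76, 170, 84)
The requested component of w3 is 170.

170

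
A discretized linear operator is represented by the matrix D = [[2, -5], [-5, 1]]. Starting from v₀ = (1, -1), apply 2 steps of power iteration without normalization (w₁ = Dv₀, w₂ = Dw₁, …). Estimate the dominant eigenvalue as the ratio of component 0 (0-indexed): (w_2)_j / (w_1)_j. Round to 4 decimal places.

w1 = Dv₀ = (7, -6)
w2 = Dw1 = (44, -41)
Ratio at component: 44 / 7 = 6.2857

6.2857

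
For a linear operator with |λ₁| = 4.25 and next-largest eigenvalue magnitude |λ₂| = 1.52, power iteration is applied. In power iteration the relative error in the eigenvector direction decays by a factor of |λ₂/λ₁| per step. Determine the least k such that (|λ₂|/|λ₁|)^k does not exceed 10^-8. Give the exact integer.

|λ₂/λ₁| = 1.52/4.25 = 0.35765
Need k ≥ ln(10^-8) / ln(0.35765) = -18.4207 / -1.0282 ≈ 17.915
Smallest integer k satisfying the bound: 18

18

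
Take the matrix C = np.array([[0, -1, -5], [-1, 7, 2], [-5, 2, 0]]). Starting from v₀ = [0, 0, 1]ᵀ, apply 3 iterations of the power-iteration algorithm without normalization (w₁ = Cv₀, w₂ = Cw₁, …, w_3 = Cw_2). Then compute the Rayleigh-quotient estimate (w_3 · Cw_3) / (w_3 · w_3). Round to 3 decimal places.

w1 = Cv₀ = (0·0 + (-1)·0 + (-5)·1; (-1)·0 + 7·0 + 2·1; (-5)·0 + 2·0 + 0·1) = (-5, 2, 0)
w2 = Cw1 = (0·(-5) + (-1)·2 + (-5)·0; (-1)·(-5) + 7·2 + 2·0; (-5)·(-5) + 2·2 + 0·0) = (-2, 19, 29)
w3 = Cw2 = (-164, 193, 48)
Cw3 = (-433, 1611, 1206)
w3·Cw3 = (-164)·(-433) + 193·1611 + 48·1206 = 439823; w3·w3 = (-164)·(-164) + 193·193 + 48·48 = 66449
λ ≈ 439823/66449 = 6.619

λ ≈ 6.619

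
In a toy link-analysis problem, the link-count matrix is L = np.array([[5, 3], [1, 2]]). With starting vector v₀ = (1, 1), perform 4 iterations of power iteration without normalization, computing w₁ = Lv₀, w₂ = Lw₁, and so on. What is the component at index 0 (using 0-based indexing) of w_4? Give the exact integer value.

1666

w1 = Lv₀ = (5·1 + 3·1; 1·1 + 2·1) = (8, 3)
w2 = Lw1 = (5·8 + 3·3; 1·8 + 2·3) = (49, 14)
w3 = Lw2 = (287, 77)
w4 = Lw3 = (1666, 441)
The requested component of w4 is 1666.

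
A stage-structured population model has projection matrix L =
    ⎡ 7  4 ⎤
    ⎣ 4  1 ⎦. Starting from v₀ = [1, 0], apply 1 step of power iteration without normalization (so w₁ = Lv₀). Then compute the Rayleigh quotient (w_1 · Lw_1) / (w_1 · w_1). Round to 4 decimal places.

λ ≈ 8.9692

w1 = Lv₀ = (7·1 + 4·0; 4·1 + 1·0) = (7, 4)
Lw1 = (65, 32)
w1·Lw1 = 7·65 + 4·32 = 583; w1·w1 = 7·7 + 4·4 = 65
λ ≈ 583/65 = 8.9692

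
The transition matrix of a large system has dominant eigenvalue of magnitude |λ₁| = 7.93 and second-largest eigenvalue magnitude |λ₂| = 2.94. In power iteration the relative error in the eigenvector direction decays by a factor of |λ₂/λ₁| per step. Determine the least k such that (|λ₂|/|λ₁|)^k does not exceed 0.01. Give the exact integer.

|λ₂/λ₁| = 2.94/7.93 = 0.37074
Need k ≥ ln(0.01) / ln(0.37074) = -4.6052 / -0.9922 ≈ 4.641
Smallest integer k satisfying the bound: 5

5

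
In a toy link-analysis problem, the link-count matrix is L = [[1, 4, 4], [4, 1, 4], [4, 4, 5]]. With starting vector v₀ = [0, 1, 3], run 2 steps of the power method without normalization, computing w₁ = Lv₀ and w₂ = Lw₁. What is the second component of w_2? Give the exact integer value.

153

w1 = Lv₀ = (1·0 + 4·1 + 4·3; 4·0 + 1·1 + 4·3; 4·0 + 4·1 + 5·3) = (16, 13, 19)
w2 = Lw1 = (1·16 + 4·13 + 4·19; 4·16 + 1·13 + 4·19; 4·16 + 4·13 + 5·19) = (144, 153, 211)
The requested component of w2 is 153.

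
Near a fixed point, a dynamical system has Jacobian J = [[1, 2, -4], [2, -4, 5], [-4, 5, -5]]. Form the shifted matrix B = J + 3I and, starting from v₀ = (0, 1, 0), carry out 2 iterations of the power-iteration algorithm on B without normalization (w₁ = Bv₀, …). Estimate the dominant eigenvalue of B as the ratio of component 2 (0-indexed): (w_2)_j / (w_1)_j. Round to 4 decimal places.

-4.6000

B = J + 3I has rows (4, 2, -4); (2, -1, 5); (-4, 5, -2)
w1 = Bv₀ = (2, -1, 5)
w2 = Bw1 = (-14, 30, -23)
Ratio: -23/5 = -4.6000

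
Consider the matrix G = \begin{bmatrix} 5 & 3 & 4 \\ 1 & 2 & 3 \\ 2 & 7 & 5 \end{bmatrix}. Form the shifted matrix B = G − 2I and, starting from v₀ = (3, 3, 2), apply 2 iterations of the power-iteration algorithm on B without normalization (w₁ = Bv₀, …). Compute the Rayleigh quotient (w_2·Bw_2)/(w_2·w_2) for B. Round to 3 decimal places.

B = G − 2I has rows (3, 3, 4); (1, 0, 3); (2, 7, 3)
w1 = Bv₀ = (26, 9, 33)
w2 = Bw1 = (237, 125, 214)
Bw2 = (1942, 879, 1991)
w2·Bw2 = 996203; w2·w2 = 117590; μ ≈ 996203/117590 = 8.472

8.472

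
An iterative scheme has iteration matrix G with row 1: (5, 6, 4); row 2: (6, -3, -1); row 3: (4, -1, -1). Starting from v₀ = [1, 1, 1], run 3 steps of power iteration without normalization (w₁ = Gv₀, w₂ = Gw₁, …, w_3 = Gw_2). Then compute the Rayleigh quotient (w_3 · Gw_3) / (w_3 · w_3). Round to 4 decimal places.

w1 = Gv₀ = (5·1 + 6·1 + 4·1; 6·1 + (-3)·1 + (-1)·1; 4·1 + (-1)·1 + (-1)·1) = (15, 2, 2)
w2 = Gw1 = (5·15 + 6·2 + 4·2; 6·15 + (-3)·2 + (-1)·2; 4·15 + (-1)·2 + (-1)·2) = (95, 82, 56)
w3 = Gw2 = (1191, 268, 242)
Gw3 = (8531, 6100, 4254)
w3·Gw3 = 1191·8531 + 268·6100 + 242·4254 = 12824689; w3·w3 = 1191·1191 + 268·268 + 242·242 = 1548869
λ ≈ 12824689/1548869 = 8.2800

8.2800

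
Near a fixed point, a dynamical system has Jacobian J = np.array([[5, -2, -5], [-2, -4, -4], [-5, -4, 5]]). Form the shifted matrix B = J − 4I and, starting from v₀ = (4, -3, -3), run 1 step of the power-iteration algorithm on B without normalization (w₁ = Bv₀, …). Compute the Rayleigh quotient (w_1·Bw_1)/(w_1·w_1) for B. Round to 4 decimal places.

B = J − 4I has rows (1, -2, -5); (-2, -8, -4); (-5, -4, 1)
w1 = Bv₀ = (1·4 + (-2)·(-3) + (-5)·(-3); (-2)·4 + (-8)·(-3) + (-4)·(-3); (-5)·4 + (-4)·(-3) + 1·(-3)) = (25, 28, -11)
Bw1 = (24, -230, -248)
w1·Bw1 = -3112; w1·w1 = 1530; μ ≈ -3112/1530 = -2.0340

-2.0340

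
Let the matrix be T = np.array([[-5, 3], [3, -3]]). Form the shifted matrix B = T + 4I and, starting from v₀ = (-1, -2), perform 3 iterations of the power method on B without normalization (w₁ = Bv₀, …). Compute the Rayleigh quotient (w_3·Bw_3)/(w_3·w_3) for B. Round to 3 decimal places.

3.000

B = T + 4I has rows (-1, 3); (3, 1)
w1 = Bv₀ = (-5, -5)
w2 = Bw1 = (-10, -20)
w3 = Bw2 = (-50, -50)
Bw3 = (-100, -200)
w3·Bw3 = 15000; w3·w3 = 5000; μ ≈ 15000/5000 = 3.000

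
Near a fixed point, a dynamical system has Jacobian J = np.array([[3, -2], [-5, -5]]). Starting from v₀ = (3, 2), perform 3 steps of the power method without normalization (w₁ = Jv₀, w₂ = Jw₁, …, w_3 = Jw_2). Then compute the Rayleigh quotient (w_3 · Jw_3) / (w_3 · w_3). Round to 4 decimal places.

-5.0421

w1 = Jv₀ = (3·3 + (-2)·2; (-5)·3 + (-5)·2) = (5, -25)
w2 = Jw1 = (3·5 + (-2)·(-25); (-5)·5 + (-5)·(-25)) = (65, 100)
w3 = Jw2 = (-5, -825)
Jw3 = (1635, 4150)
w3·Jw3 = (-5)·1635 + (-825)·4150 = -3431925; w3·w3 = (-5)·(-5) + (-825)·(-825) = 680650
λ ≈ -3431925/680650 = -5.0421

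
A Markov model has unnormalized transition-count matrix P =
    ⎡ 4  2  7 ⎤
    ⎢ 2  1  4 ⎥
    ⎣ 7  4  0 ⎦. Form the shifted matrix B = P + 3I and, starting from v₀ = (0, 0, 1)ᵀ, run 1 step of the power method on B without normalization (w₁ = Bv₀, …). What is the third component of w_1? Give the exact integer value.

B = P + 3I has rows (7, 2, 7); (2, 4, 4); (7, 4, 3)
w1 = Bv₀ = (7, 4, 3)
Requested component of w1: 3

3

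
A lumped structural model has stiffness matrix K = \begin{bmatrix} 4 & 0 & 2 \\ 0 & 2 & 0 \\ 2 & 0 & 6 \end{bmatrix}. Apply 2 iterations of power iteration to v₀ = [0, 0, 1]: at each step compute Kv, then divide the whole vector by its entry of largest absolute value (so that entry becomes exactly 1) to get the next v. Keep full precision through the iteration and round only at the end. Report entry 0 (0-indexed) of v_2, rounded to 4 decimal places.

Kv0 = (2.00000, 0.00000, 6.00000); divide by 6.00000 → v1 = (0.33333, 0.00000, 1.00000)
Kv1 = (3.33333, 0.00000, 6.66667); divide by 6.66667 → v2 = (0.50000, 0.00000, 1.00000)
Requested entry of v2: 20/40 = 0.5000

0.5000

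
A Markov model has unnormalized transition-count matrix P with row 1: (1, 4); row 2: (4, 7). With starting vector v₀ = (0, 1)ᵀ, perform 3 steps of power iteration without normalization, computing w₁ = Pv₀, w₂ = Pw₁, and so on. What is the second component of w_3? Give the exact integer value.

w1 = Pv₀ = (4, 7)
w2 = Pw1 = (32, 65)
w3 = Pw2 = (292, 583)
The requested component of w3 is 583.

583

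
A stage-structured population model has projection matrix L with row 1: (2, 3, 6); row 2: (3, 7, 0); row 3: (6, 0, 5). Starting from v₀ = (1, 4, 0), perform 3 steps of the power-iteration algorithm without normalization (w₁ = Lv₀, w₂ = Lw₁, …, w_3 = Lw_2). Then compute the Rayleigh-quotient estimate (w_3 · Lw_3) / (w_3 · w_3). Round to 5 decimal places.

λ ≈ 10.39842

w1 = Lv₀ = (2·1 + 3·4 + 6·0; 3·1 + 7·4 + 0·0; 6·1 + 0·4 + 5·0) = (14, 31, 6)
w2 = Lw1 = (2·14 + 3·31 + 6·6; 3·14 + 7·31 + 0·6; 6·14 + 0·31 + 5·6) = (157, 259, 114)
w3 = Lw2 = (1775, 2284, 1512)
Lw3 = (19474, 21313, 18210)
w3·Lw3 = 1775·19474 + 2284·21313 + 1512·18210 = 110778762; w3·w3 = 1775·1775 + 2284·2284 + 1512·1512 = 10653425
λ ≈ 110778762/10653425 = 10.39842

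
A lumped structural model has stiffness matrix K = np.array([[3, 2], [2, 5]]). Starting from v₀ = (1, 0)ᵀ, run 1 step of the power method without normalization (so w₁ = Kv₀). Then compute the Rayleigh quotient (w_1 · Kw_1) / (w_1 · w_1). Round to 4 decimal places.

w1 = Kv₀ = (3·1 + 2·0; 2·1 + 5·0) = (3, 2)
Kw1 = (13, 16)
w1·Kw1 = 3·13 + 2·16 = 71; w1·w1 = 3·3 + 2·2 = 13
λ ≈ 71/13 = 5.4615

5.4615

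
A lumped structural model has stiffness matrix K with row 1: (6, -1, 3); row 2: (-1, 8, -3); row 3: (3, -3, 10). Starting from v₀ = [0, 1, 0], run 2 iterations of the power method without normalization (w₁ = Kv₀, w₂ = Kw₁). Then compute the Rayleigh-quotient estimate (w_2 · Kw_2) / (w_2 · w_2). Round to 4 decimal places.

w1 = Kv₀ = (-1, 8, -3)
w2 = Kw1 = (-23, 74, -57)
Kw2 = (-383, 786, -861)
w2·Kw2 = (-23)·(-383) + 74·786 + (-57)·(-861) = 116050; w2·w2 = (-23)·(-23) + 74·74 + (-57)·(-57) = 9254
λ ≈ 116050/9254 = 12.5405

12.5405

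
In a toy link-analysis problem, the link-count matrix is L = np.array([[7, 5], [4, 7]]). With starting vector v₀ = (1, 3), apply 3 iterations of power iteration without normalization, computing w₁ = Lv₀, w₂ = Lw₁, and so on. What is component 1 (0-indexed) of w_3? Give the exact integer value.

w1 = Lv₀ = (7·1 + 5·3; 4·1 + 7·3) = (22, 25)
w2 = Lw1 = (7·22 + 5·25; 4·22 + 7·25) = (279, 263)
w3 = Lw2 = (3268, 2957)
The requested component of w3 is 2957.

2957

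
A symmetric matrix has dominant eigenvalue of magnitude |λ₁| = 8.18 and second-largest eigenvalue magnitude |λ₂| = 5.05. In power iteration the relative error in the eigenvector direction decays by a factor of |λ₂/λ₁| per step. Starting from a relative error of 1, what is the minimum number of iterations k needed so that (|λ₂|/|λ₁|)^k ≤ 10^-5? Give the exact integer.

|λ₂/λ₁| = 5.05/8.18 = 0.61736
Need k ≥ ln(10^-5) / ln(0.61736) = -11.5129 / -0.4823 ≈ 23.871
Smallest integer k satisfying the bound: 24

24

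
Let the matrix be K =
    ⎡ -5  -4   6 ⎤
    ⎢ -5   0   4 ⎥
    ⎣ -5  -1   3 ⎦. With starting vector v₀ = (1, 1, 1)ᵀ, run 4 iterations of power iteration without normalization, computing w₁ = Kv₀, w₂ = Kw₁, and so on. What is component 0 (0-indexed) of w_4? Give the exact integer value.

-139

w1 = Kv₀ = (-3, -1, -3)
w2 = Kw1 = (1, 3, 7)
w3 = Kw2 = (25, 23, 13)
w4 = Kw3 = (-139, -73, -109)
The requested component of w4 is -139.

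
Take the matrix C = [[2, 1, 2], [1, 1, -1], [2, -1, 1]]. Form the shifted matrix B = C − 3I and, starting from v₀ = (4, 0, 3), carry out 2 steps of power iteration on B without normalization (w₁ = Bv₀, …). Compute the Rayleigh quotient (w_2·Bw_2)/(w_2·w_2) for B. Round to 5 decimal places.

B = C − 3I has rows (-1, 1, 2); (1, -2, -1); (2, -1, -2)
w1 = Bv₀ = (2, 1, 2)
w2 = Bw1 = (3, -2, -1)
Bw2 = (-7, 8, 10)
w2·Bw2 = -47; w2·w2 = 14; μ ≈ -47/14 = -3.35714

-3.35714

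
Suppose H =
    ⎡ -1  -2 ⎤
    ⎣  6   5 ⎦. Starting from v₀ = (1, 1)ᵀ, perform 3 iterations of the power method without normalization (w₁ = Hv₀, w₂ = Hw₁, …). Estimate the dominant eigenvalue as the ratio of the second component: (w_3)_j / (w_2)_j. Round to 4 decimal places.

1.9189

w1 = Hv₀ = (-3, 11)
w2 = Hw1 = (-19, 37)
w3 = Hw2 = (-55, 71)
Ratio at component: 71 / 37 = 1.9189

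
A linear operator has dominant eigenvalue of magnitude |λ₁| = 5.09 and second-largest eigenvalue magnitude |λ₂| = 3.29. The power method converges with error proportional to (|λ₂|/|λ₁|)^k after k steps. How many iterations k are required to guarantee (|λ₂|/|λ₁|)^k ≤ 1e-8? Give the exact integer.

|λ₂/λ₁| = 3.29/5.09 = 0.64637
Need k ≥ ln(1e-8) / ln(0.64637) = -18.4207 / -0.4364 ≈ 42.211
Smallest integer k satisfying the bound: 43

43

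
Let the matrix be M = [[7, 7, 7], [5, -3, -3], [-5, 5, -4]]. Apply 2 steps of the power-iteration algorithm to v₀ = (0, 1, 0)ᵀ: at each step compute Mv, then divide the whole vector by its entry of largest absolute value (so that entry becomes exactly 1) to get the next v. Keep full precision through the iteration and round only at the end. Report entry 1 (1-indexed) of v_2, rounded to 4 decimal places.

-0.9000

Mv0 = (7.00000, -3.00000, 5.00000); divide by 7.00000 → v1 = (1.00000, -0.42857, 0.71429)
Mv1 = (9.00000, 4.14286, -10.00000); divide by -10.00000 → v2 = (-0.90000, -0.41429, 1.00000)
Requested entry of v2: 63/-70 = -0.9000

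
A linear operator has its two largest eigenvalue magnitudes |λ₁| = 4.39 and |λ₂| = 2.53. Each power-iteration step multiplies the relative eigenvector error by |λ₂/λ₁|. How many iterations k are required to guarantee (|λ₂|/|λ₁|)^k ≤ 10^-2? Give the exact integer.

9

|λ₂/λ₁| = 2.53/4.39 = 0.57631
Need k ≥ ln(10^-2) / ln(0.57631) = -4.6052 / -0.5511 ≈ 8.356
Smallest integer k satisfying the bound: 9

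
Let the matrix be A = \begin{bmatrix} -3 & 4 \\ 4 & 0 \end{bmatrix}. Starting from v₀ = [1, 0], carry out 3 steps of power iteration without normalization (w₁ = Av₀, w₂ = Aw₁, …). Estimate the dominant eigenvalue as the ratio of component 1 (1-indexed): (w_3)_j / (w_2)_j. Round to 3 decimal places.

-4.920

w1 = Av₀ = (-3, 4)
w2 = Aw1 = (25, -12)
w3 = Aw2 = (-123, 100)
Ratio at component: -123 / 25 = -4.920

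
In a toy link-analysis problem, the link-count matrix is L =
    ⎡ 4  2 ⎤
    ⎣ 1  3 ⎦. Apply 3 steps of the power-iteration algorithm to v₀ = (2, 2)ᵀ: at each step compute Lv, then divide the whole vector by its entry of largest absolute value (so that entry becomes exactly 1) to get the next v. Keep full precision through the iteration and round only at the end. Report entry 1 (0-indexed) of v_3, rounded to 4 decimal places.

Lv0 = (12.00000, 8.00000); divide by 12.00000 → v1 = (1.00000, 0.66667)
Lv1 = (5.33333, 3.00000); divide by 5.33333 → v2 = (1.00000, 0.56250)
Lv2 = (5.12500, 2.68750); divide by 5.12500 → v3 = (1.00000, 0.52439)
Requested entry of v3: 172/328 = 0.5244

0.5244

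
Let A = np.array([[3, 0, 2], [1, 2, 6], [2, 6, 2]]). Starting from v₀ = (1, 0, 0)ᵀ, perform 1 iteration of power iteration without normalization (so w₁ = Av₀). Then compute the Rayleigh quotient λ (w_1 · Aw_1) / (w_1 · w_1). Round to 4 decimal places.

w1 = Av₀ = (3·1 + 0·0 + 2·0; 1·1 + 2·0 + 6·0; 2·1 + 6·0 + 2·0) = (3, 1, 2)
Aw1 = (13, 17, 16)
w1·Aw1 = 3·13 + 1·17 + 2·16 = 88; w1·w1 = 3·3 + 1·1 + 2·2 = 14
λ ≈ 88/14 = 6.2857

λ ≈ 6.2857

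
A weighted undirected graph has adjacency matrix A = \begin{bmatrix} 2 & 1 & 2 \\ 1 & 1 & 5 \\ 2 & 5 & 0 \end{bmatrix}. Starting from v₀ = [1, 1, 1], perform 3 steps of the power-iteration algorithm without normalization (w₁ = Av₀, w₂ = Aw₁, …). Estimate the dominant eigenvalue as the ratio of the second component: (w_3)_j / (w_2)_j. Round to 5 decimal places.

λ ≈ 6.44681

w1 = Av₀ = (2·1 + 1·1 + 2·1; 1·1 + 1·1 + 5·1; 2·1 + 5·1 + 0·1) = (5, 7, 7)
w2 = Aw1 = (2·5 + 1·7 + 2·7; 1·5 + 1·7 + 5·7; 2·5 + 5·7 + 0·7) = (31, 47, 45)
w3 = Aw2 = (199, 303, 297)
Ratio at component: 303 / 47 = 6.44681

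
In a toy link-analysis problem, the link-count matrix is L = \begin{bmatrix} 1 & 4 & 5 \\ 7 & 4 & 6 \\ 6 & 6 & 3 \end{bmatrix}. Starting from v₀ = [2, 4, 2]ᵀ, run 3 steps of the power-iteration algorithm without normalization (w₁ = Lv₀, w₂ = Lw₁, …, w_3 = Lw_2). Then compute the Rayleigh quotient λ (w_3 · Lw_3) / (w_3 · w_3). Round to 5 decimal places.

w1 = Lv₀ = (1·2 + 4·4 + 5·2; 7·2 + 4·4 + 6·2; 6·2 + 6·4 + 3·2) = (28, 42, 42)
w2 = Lw1 = (1·28 + 4·42 + 5·42; 7·28 + 4·42 + 6·42; 6·28 + 6·42 + 3·42) = (406, 616, 546)
w3 = Lw2 = (5600, 8582, 7770)
Lw3 = (78778, 120148, 108402)
w3·Lw3 = 5600·78778 + 8582·120148 + 7770·108402 = 2314550476; w3·w3 = 5600·5600 + 8582·8582 + 7770·7770 = 165383624
λ ≈ 2314550476/165383624 = 13.99504

13.99504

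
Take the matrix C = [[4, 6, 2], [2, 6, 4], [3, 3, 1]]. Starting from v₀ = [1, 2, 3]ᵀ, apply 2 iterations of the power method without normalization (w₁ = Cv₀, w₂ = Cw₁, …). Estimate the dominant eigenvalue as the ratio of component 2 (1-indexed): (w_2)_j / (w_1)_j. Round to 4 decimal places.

w1 = Cv₀ = (4·1 + 6·2 + 2·3; 2·1 + 6·2 + 4·3; 3·1 + 3·2 + 1·3) = (22, 26, 12)
w2 = Cw1 = (4·22 + 6·26 + 2·12; 2·22 + 6·26 + 4·12; 3·22 + 3·26 + 1·12) = (268, 248, 156)
Ratio at component: 248 / 26 = 9.5385

λ ≈ 9.5385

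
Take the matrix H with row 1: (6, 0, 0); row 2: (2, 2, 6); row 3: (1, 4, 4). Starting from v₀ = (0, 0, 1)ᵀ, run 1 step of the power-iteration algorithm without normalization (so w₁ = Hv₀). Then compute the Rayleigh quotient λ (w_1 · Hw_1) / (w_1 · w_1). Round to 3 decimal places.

7.231

w1 = Hv₀ = (6·0 + 0·0 + 0·1; 2·0 + 2·0 + 6·1; 1·0 + 4·0 + 4·1) = (0, 6, 4)
Hw1 = (0, 36, 40)
w1·Hw1 = 0·0 + 6·36 + 4·40 = 376; w1·w1 = 0·0 + 6·6 + 4·4 = 52
λ ≈ 376/52 = 7.231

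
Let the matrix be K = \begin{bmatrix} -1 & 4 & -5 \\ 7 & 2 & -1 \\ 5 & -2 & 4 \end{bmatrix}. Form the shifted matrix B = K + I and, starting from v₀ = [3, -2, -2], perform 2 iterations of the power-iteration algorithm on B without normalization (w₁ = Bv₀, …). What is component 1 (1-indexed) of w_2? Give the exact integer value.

23

B = K + I has rows (0, 4, -5); (7, 3, -1); (5, -2, 5)
w1 = Bv₀ = (0·3 + 4·(-2) + (-5)·(-2); 7·3 + 3·(-2) + (-1)·(-2); 5·3 + (-2)·(-2) + 5·(-2)) = (2, 17, 9)
w2 = Bw1 = (0·2 + 4·17 + (-5)·9; 7·2 + 3·17 + (-1)·9; 5·2 + (-2)·17 + 5·9) = (23, 56, 21)
Requested component of w2: 23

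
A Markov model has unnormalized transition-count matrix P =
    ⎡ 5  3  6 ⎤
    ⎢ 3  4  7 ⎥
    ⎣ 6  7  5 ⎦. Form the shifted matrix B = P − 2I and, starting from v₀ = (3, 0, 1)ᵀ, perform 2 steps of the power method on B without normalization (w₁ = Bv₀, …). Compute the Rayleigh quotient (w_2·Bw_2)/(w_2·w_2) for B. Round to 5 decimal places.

B = P − 2I has rows (3, 3, 6); (3, 2, 7); (6, 7, 3)
w1 = Bv₀ = (3·3 + 3·0 + 6·1; 3·3 + 2·0 + 7·1; 6·3 + 7·0 + 3·1) = (15, 16, 21)
w2 = Bw1 = (3·15 + 3·16 + 6·21; 3·15 + 2·16 + 7·21; 6·15 + 7·16 + 3·21) = (219, 224, 265)
Bw2 = (2919, 2960, 3677)
w2·Bw2 = 2276706; w2·w2 = 168362; μ ≈ 2276706/168362 = 13.52268

μ ≈ 13.52268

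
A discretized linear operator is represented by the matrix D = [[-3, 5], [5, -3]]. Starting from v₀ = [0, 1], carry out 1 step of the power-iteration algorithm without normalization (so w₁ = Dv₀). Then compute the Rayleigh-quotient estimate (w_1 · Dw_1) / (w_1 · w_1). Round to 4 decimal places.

-7.4118

w1 = Dv₀ = (5, -3)
Dw1 = (-30, 34)
w1·Dw1 = 5·(-30) + (-3)·34 = -252; w1·w1 = 5·5 + (-3)·(-3) = 34
λ ≈ -252/34 = -7.4118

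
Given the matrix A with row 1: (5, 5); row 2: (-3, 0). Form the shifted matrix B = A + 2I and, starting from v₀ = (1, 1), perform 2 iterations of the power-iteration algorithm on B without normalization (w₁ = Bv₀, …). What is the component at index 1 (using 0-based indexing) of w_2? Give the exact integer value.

-38

B = A + 2I has rows (7, 5); (-3, 2)
w1 = Bv₀ = (12, -1)
w2 = Bw1 = (79, -38)
Requested component of w2: -38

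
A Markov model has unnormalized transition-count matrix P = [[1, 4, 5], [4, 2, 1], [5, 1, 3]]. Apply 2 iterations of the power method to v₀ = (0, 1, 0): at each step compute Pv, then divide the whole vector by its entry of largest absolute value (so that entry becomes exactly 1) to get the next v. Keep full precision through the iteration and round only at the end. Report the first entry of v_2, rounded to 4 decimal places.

0.6800

Pv0 = (4.00000, 2.00000, 1.00000); divide by 4.00000 → v1 = (1.00000, 0.50000, 0.25000)
Pv1 = (4.25000, 5.25000, 6.25000); divide by 6.25000 → v2 = (0.68000, 0.84000, 1.00000)
Requested entry of v2: 17/25 = 0.6800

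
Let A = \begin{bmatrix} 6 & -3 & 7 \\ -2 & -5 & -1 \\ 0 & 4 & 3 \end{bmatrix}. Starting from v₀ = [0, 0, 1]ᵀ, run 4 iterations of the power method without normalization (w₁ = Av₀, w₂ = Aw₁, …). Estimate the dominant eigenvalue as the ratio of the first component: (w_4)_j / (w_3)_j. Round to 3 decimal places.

λ ≈ 6.000

w1 = Av₀ = (6·0 + (-3)·0 + 7·1; (-2)·0 + (-5)·0 + (-1)·1; 0·0 + 4·0 + 3·1) = (7, -1, 3)
w2 = Aw1 = (6·7 + (-3)·(-1) + 7·3; (-2)·7 + (-5)·(-1) + (-1)·3; 0·7 + 4·(-1) + 3·3) = (66, -12, 5)
w3 = Aw2 = (467, -77, -33)
w4 = Aw3 = (2802, -516, -407)
Ratio at component: 2802 / 467 = 6.000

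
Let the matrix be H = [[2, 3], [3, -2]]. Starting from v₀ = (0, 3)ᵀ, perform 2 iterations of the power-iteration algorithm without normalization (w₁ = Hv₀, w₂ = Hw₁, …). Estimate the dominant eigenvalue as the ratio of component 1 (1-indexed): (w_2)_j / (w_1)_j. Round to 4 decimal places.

w1 = Hv₀ = (9, -6)
w2 = Hw1 = (0, 39)
Ratio at component: 0 / 9 = 0.0000

0.0000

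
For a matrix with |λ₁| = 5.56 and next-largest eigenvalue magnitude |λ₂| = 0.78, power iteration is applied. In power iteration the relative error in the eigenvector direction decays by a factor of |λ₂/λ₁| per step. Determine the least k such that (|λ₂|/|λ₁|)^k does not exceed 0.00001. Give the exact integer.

6

|λ₂/λ₁| = 0.78/5.56 = 0.14029
Need k ≥ ln(0.00001) / ln(0.14029) = -11.5129 / -1.9641 ≈ 5.862
Smallest integer k satisfying the bound: 6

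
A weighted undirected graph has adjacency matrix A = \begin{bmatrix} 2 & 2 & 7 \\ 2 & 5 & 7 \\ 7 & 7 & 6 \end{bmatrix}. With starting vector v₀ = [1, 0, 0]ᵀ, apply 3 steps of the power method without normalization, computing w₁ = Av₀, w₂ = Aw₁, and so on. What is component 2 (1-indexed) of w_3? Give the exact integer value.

919

w1 = Av₀ = (2·1 + 2·0 + 7·0; 2·1 + 5·0 + 7·0; 7·1 + 7·0 + 6·0) = (2, 2, 7)
w2 = Aw1 = (2·2 + 2·2 + 7·7; 2·2 + 5·2 + 7·7; 7·2 + 7·2 + 6·7) = (57, 63, 70)
w3 = Aw2 = (730, 919, 1260)
The requested component of w3 is 919.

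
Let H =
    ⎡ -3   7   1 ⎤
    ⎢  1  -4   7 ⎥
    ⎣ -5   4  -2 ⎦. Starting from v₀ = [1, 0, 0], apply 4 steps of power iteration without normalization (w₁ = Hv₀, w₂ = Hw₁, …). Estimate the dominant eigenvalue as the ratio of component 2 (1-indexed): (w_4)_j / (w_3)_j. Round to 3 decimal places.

w1 = Hv₀ = ((-3)·1 + 7·0 + 1·0; 1·1 + (-4)·0 + 7·0; (-5)·1 + 4·0 + (-2)·0) = (-3, 1, -5)
w2 = Hw1 = ((-3)·(-3) + 7·1 + 1·(-5); 1·(-3) + (-4)·1 + 7·(-5); (-5)·(-3) + 4·1 + (-2)·(-5)) = (11, -42, 29)
w3 = Hw2 = (-298, 382, -281)
w4 = Hw3 = (3287, -3793, 3580)
Ratio at component: -3793 / 382 = -9.929

λ ≈ -9.929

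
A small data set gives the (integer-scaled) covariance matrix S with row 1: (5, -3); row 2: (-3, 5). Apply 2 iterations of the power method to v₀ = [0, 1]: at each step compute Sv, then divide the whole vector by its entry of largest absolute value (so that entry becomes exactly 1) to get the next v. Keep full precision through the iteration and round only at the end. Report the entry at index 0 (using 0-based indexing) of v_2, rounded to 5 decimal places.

Sv0 = (-3.000000, 5.000000); divide by 5.000000 → v1 = (-0.600000, 1.000000)
Sv1 = (-6.000000, 6.800000); divide by 6.800000 → v2 = (-0.882353, 1.000000)
Requested entry of v2: -30/34 = -0.88235

-0.88235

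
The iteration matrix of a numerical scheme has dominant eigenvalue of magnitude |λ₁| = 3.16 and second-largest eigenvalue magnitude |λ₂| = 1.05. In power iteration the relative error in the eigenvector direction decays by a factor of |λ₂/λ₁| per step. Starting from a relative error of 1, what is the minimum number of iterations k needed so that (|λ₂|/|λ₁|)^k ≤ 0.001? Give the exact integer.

|λ₂/λ₁| = 1.05/3.16 = 0.33228
Need k ≥ ln(0.001) / ln(0.33228) = -6.9078 / -1.1018 ≈ 6.270
Smallest integer k satisfying the bound: 7

7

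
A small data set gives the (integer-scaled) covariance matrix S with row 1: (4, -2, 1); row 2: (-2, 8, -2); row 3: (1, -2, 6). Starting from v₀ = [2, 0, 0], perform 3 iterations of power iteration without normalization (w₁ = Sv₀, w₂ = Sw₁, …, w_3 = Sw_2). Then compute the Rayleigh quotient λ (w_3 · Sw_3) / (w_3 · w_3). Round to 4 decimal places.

λ ≈ 10.0026

w1 = Sv₀ = (4·2 + (-2)·0 + 1·0; (-2)·2 + 8·0 + (-2)·0; 1·2 + (-2)·0 + 6·0) = (8, -4, 2)
w2 = Sw1 = (4·8 + (-2)·(-4) + 1·2; (-2)·8 + 8·(-4) + (-2)·2; 1·8 + (-2)·(-4) + 6·2) = (42, -52, 28)
w3 = Sw2 = (300, -556, 314)
Sw3 = (2626, -5676, 3296)
w3·Sw3 = 300·2626 + (-556)·(-5676) + 314·3296 = 4978600; w3·w3 = 300·300 + (-556)·(-556) + 314·314 = 497732
λ ≈ 4978600/497732 = 10.0026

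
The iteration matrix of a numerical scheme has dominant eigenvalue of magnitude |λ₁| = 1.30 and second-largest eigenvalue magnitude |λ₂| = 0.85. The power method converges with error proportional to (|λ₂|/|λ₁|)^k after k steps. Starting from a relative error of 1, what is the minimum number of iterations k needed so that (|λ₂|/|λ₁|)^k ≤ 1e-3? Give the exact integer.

17

|λ₂/λ₁| = 0.85/1.30 = 0.65385
Need k ≥ ln(1e-3) / ln(0.65385) = -6.9078 / -0.4249 ≈ 16.258
Smallest integer k satisfying the bound: 17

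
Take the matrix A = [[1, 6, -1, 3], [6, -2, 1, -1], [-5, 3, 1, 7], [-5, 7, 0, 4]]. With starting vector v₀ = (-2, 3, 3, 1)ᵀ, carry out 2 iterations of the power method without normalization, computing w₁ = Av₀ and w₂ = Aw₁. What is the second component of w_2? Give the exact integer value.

w1 = Av₀ = (1·(-2) + 6·3 + (-1)·3 + 3·1; 6·(-2) + (-2)·3 + 1·3 + (-1)·1; (-5)·(-2) + 3·3 + 1·3 + 7·1; (-5)·(-2) + 7·3 + 0·3 + 4·1) = (16, -16, 29, 35)
w2 = Aw1 = (1·16 + 6·(-16) + (-1)·29 + 3·35; 6·16 + (-2)·(-16) + 1·29 + (-1)·35; (-5)·16 + 3·(-16) + 1·29 + 7·35; (-5)·16 + 7·(-16) + 0·29 + 4·35) = (-4, 122, 146, -52)
The requested component of w2 is 122.

122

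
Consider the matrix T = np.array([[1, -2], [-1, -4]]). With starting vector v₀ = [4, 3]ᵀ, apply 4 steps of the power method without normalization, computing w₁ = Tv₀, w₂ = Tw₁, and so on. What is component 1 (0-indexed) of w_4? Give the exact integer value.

1278

w1 = Tv₀ = (1·4 + (-2)·3; (-1)·4 + (-4)·3) = (-2, -16)
w2 = Tw1 = (1·(-2) + (-2)·(-16); (-1)·(-2) + (-4)·(-16)) = (30, 66)
w3 = Tw2 = (-102, -294)
w4 = Tw3 = (486, 1278)
The requested component of w4 is 1278.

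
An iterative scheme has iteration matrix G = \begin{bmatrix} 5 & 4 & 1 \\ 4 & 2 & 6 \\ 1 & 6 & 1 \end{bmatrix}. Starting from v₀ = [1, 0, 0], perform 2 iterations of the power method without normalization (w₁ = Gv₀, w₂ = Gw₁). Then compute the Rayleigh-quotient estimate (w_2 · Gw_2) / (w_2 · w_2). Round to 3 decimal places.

10.004

w1 = Gv₀ = (5·1 + 4·0 + 1·0; 4·1 + 2·0 + 6·0; 1·1 + 6·0 + 1·0) = (5, 4, 1)
w2 = Gw1 = (5·5 + 4·4 + 1·1; 4·5 + 2·4 + 6·1; 1·5 + 6·4 + 1·1) = (42, 34, 30)
Gw2 = (376, 416, 276)
w2·Gw2 = 42·376 + 34·416 + 30·276 = 38216; w2·w2 = 42·42 + 34·34 + 30·30 = 3820
λ ≈ 38216/3820 = 10.004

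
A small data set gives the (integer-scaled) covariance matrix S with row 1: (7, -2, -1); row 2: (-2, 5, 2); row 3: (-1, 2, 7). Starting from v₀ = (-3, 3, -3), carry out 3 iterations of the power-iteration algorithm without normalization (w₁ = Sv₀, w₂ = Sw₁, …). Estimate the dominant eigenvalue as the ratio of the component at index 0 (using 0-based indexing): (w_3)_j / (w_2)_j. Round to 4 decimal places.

λ ≈ 7.9032

w1 = Sv₀ = (7·(-3) + (-2)·3 + (-1)·(-3); (-2)·(-3) + 5·3 + 2·(-3); (-1)·(-3) + 2·3 + 7·(-3)) = (-24, 15, -12)
w2 = Sw1 = (7·(-24) + (-2)·15 + (-1)·(-12); (-2)·(-24) + 5·15 + 2·(-12); (-1)·(-24) + 2·15 + 7·(-12)) = (-186, 99, -30)
w3 = Sw2 = (-1470, 807, 174)
Ratio at component: -1470 / -186 = 7.9032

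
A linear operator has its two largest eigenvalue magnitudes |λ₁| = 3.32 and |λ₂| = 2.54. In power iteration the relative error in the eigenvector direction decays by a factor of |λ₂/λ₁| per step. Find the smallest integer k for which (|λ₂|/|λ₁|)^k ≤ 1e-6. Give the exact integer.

|λ₂/λ₁| = 2.54/3.32 = 0.76506
Need k ≥ ln(1e-6) / ln(0.76506) = -13.8155 / -0.2678 ≈ 51.589
Smallest integer k satisfying the bound: 52

52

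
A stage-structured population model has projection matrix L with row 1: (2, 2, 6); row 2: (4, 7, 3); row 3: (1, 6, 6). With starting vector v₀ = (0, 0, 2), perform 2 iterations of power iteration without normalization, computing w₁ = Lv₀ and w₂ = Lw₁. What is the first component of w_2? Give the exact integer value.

108

w1 = Lv₀ = (12, 6, 12)
w2 = Lw1 = (108, 126, 120)
The requested component of w2 is 108.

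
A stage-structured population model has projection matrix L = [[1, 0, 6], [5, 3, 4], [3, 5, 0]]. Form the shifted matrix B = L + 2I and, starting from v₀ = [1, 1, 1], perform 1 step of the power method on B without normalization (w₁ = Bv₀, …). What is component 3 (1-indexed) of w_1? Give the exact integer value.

10

B = L + 2I has rows (3, 0, 6); (5, 5, 4); (3, 5, 2)
w1 = Bv₀ = (3·1 + 0·1 + 6·1; 5·1 + 5·1 + 4·1; 3·1 + 5·1 + 2·1) = (9, 14, 10)
Requested component of w1: 10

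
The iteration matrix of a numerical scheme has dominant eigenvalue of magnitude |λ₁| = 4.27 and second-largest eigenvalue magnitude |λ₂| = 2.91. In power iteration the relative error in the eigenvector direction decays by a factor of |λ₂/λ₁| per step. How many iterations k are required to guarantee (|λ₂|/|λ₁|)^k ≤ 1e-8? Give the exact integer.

|λ₂/λ₁| = 2.91/4.27 = 0.68150
Need k ≥ ln(1e-8) / ln(0.68150) = -18.4207 / -0.3835 ≈ 48.038
Smallest integer k satisfying the bound: 49

49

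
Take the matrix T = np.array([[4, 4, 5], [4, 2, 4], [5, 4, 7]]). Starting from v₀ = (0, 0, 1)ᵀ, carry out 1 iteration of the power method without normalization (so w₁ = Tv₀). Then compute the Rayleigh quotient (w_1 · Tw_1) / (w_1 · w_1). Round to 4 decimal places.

13.4333

w1 = Tv₀ = (4·0 + 4·0 + 5·1; 4·0 + 2·0 + 4·1; 5·0 + 4·0 + 7·1) = (5, 4, 7)
Tw1 = (71, 56, 90)
w1·Tw1 = 5·71 + 4·56 + 7·90 = 1209; w1·w1 = 5·5 + 4·4 + 7·7 = 90
λ ≈ 1209/90 = 13.4333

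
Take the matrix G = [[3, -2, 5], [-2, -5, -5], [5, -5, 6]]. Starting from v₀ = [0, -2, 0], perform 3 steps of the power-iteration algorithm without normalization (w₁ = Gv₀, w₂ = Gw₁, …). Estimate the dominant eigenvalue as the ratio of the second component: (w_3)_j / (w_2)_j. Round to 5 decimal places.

-2.83333

w1 = Gv₀ = (3·0 + (-2)·(-2) + 5·0; (-2)·0 + (-5)·(-2) + (-5)·0; 5·0 + (-5)·(-2) + 6·0) = (4, 10, 10)
w2 = Gw1 = (3·4 + (-2)·10 + 5·10; (-2)·4 + (-5)·10 + (-5)·10; 5·4 + (-5)·10 + 6·10) = (42, -108, 30)
w3 = Gw2 = (492, 306, 930)
Ratio at component: 306 / -108 = -2.83333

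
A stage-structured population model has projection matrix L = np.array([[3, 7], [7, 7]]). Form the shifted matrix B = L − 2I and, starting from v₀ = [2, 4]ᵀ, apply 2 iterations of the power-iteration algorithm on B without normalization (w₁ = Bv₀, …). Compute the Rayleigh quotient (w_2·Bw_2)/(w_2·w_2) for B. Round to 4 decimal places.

B = L − 2I has rows (1, 7); (7, 5)
w1 = Bv₀ = (1·2 + 7·4; 7·2 + 5·4) = (30, 34)
w2 = Bw1 = (1·30 + 7·34; 7·30 + 5·34) = (268, 380)
Bw2 = (2928, 3776)
w2·Bw2 = 2219584; w2·w2 = 216224; μ ≈ 2219584/216224 = 10.2652

10.2652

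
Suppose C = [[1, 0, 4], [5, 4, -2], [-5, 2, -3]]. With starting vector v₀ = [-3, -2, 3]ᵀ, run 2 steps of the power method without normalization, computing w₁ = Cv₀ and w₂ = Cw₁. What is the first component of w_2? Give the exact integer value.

w1 = Cv₀ = (9, -29, 2)
w2 = Cw1 = (17, -75, -109)
The requested component of w2 is 17.

17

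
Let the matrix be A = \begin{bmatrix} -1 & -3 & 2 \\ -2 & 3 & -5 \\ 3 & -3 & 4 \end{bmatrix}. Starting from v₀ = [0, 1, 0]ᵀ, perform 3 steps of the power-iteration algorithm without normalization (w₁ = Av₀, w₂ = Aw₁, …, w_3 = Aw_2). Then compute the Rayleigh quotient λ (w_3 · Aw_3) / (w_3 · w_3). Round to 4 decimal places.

w1 = Av₀ = (-3, 3, -3)
w2 = Aw1 = (-12, 30, -30)
w3 = Aw2 = (-138, 264, -246)
Aw3 = (-1146, 2298, -2190)
w3·Aw3 = (-138)·(-1146) + 264·2298 + (-246)·(-2190) = 1303560; w3·w3 = (-138)·(-138) + 264·264 + (-246)·(-246) = 149256
λ ≈ 1303560/149256 = 8.7337

8.7337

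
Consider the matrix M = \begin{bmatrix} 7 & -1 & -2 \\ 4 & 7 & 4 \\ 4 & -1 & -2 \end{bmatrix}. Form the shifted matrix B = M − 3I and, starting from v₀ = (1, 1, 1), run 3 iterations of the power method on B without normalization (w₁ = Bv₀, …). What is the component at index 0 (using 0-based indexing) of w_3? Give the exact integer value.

B = M − 3I has rows (4, -1, -2); (4, 4, 4); (4, -1, -5)
w1 = Bv₀ = (4·1 + (-1)·1 + (-2)·1; 4·1 + 4·1 + 4·1; 4·1 + (-1)·1 + (-5)·1) = (1, 12, -2)
w2 = Bw1 = (4·1 + (-1)·12 + (-2)·(-2); 4·1 + 4·12 + 4·(-2); 4·1 + (-1)·12 + (-5)·(-2)) = (-4, 44, 2)
w3 = Bw2 = (-64, 168, -70)
Requested component of w3: -64

-64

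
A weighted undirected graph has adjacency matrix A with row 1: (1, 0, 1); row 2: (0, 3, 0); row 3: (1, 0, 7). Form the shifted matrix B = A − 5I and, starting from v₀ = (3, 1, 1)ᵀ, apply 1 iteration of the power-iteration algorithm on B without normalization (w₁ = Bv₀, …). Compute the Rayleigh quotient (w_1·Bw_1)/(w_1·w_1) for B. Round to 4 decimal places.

B = A − 5I has rows (-4, 0, 1); (0, -2, 0); (1, 0, 2)
w1 = Bv₀ = (-11, -2, 5)
Bw1 = (49, 4, -1)
w1·Bw1 = -552; w1·w1 = 150; μ ≈ -552/150 = -3.6800

μ ≈ -3.6800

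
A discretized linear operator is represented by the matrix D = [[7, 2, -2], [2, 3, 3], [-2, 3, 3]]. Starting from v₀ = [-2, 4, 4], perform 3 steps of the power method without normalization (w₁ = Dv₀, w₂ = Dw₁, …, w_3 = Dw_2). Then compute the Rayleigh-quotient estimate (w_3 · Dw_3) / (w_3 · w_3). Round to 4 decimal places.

λ ≈ 6.7687

w1 = Dv₀ = (7·(-2) + 2·4 + (-2)·4; 2·(-2) + 3·4 + 3·4; (-2)·(-2) + 3·4 + 3·4) = (-14, 20, 28)
w2 = Dw1 = (7·(-14) + 2·20 + (-2)·28; 2·(-14) + 3·20 + 3·28; (-2)·(-14) + 3·20 + 3·28) = (-114, 116, 172)
w3 = Dw2 = (-910, 636, 1092)
Dw3 = (-7282, 3364, 7004)
w3·Dw3 = (-910)·(-7282) + 636·3364 + 1092·7004 = 16414492; w3·w3 = (-910)·(-910) + 636·636 + 1092·1092 = 2425060
λ ≈ 16414492/2425060 = 6.7687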